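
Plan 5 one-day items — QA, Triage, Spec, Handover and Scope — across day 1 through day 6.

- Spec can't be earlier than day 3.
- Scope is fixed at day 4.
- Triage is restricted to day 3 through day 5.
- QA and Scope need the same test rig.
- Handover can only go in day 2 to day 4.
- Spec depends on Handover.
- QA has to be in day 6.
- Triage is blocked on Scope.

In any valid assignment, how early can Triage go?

day 5

Triage is available from day 3; precedence pushes Triage to at least day 5; Triage's own window allows nothing later than day 5.
Triage at day 5 is achievable: Spec -> day 3, QA -> day 6, Scope -> day 4, Handover -> day 2, Triage -> day 5.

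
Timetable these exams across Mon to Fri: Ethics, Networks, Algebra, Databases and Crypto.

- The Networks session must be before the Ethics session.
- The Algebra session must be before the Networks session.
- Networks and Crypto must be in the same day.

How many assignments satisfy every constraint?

50

Splitting on Ethics: it can be Wed (5), Thu (15), Fri (30). Listing each branch's schedules as (Networks, Algebra, Databases, Crypto):
Ethics=Wed: (Tue,Mon,Mon,Tue) (Tue,Mon,Tue,Tue) (Tue,Mon,Wed,Tue) (Tue,Mon,Thu,Tue) (Tue,Mon,Fri,Tue) — 5.
Ethics=Thu: (Tue,Mon,Mon,Tue) (Tue,Mon,Tue,Tue) (Tue,Mon,Wed,Tue) (Tue,Mon,Thu,Tue) (Tue,Mon,Fri,Tue) (Wed,Mon,Mon,Wed) (Wed,Mon,Tue,Wed) (Wed,Mon,Wed,Wed) (Wed,Mon,Thu,Wed) (Wed,Mon,Fri,Wed) (Wed,Tue,Mon,Wed) (Wed,Tue,Tue,Wed) (Wed,Tue,Wed,Wed) (Wed,Tue,Thu,Wed) (Wed,Tue,Fri,Wed) — 15.
Ethics=Fri: (Tue,Mon,Mon,Tue) (Tue,Mon,Tue,Tue) (Tue,Mon,Wed,Tue) (Tue,Mon,Thu,Tue) (Tue,Mon,Fri,Tue) (Wed,Mon,Mon,Wed) (Wed,Mon,Tue,Wed) (Wed,Mon,Wed,Wed) (Wed,Mon,Thu,Wed) (Wed,Mon,Fri,Wed) (Wed,Tue,Mon,Wed) (Wed,Tue,Tue,Wed) (Wed,Tue,Wed,Wed) (Wed,Tue,Thu,Wed) (Wed,Tue,Fri,Wed) (Thu,Mon,Mon,Thu) (Thu,Mon,Tue,Thu) (Thu,Mon,Wed,Thu) (Thu,Mon,Thu,Thu) (Thu,Mon,Fri,Thu) (Thu,Tue,Mon,Thu) (Thu,Tue,Tue,Thu) (Thu,Tue,Wed,Thu) (Thu,Tue,Thu,Thu) (Thu,Tue,Fri,Thu) (Thu,Wed,Mon,Thu) (Thu,Wed,Tue,Thu) (Thu,Wed,Wed,Thu) (Thu,Wed,Thu,Thu) (Thu,Wed,Fri,Thu) — 30.
Summing: 5 + 15 + 30 = 50.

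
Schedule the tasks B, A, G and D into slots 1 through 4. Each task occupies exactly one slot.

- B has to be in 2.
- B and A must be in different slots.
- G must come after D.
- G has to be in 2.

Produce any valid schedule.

B -> 2; A -> 1; G -> 2; D -> 1

Checking: D(1) before G(2); B(2) != A(1); G=2 in [2,2]; B=2 in [2,2].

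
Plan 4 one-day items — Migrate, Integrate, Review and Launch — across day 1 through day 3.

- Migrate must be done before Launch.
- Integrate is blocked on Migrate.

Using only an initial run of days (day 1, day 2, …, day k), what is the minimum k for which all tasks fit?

The precedence chain requires at least 2 distinct days.
2 works (last occupied day: day 2): for example Integrate=day 2, Migrate=day 1, Launch=day 2, Review=day 1.

2 days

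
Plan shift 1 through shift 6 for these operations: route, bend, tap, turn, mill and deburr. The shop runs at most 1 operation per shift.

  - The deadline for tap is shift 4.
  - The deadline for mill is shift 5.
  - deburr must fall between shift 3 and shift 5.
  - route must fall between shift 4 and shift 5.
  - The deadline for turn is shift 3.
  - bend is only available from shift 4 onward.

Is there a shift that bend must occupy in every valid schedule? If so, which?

Bend is available from shift 4.
So bend is pinned to shift 6.

shift 6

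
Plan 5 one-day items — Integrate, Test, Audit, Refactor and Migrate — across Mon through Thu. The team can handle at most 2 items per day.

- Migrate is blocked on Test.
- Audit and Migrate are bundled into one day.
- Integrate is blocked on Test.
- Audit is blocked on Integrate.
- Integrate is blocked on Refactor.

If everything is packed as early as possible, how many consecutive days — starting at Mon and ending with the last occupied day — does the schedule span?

The precedence chain requires at least 3 distinct days.
With at most 2 per day and 5 tasks, at least 3 days are needed.
3 works (last occupied day: Wed): for example Refactor -> Mon; Migrate -> Wed; Audit -> Wed; Integrate -> Tue; Test -> Mon.

3 days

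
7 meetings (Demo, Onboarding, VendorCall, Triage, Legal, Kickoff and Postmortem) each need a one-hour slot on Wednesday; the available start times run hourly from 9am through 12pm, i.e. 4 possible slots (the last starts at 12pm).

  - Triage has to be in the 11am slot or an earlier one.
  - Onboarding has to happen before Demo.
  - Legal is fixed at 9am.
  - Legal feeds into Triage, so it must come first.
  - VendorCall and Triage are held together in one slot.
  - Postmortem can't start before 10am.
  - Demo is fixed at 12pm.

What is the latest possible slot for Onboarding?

11am

Downstream work caps Onboarding at 11am.
Onboarding at 11am is achievable: Kickoff=9am, Postmortem=10am, VendorCall=10am, Triage=10am, Onboarding=11am, Demo=12pm, Legal=9am.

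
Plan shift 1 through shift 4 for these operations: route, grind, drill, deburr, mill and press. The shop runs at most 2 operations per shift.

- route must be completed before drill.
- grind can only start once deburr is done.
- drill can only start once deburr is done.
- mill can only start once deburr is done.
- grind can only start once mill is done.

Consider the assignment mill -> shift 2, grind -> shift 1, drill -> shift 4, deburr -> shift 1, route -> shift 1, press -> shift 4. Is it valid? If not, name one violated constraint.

grind can only start once mill is done — violated.
grind can only start once deburr is done — violated.
mill can only start once deburr is done — holds.
route must be completed before drill — holds.
The shop runs at most 2 operations per shift — violated.
drill can only start once deburr is done — holds.

No. The shop runs at most 2 operations per shift is not satisfied.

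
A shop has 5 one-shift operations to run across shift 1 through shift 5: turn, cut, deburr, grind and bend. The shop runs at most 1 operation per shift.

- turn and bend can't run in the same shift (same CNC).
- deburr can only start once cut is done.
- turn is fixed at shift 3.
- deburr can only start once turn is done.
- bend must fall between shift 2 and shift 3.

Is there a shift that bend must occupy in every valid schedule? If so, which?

bend's window is shift 2–shift 3.
turn is fixed at shift 3, and bend can't share a shift with turn.
So bend must be shift 2.

shift 2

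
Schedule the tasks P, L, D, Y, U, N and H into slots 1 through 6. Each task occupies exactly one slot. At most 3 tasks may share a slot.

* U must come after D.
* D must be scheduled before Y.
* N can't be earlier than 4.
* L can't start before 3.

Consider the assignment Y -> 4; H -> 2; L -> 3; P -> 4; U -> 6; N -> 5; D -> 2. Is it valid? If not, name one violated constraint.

L can't start before 3 — holds.
U must come after D — holds.
D must be scheduled before Y — holds.
N can't be earlier than 4 — holds.
At most 3 tasks may share a slot — holds.

Yes, all constraints hold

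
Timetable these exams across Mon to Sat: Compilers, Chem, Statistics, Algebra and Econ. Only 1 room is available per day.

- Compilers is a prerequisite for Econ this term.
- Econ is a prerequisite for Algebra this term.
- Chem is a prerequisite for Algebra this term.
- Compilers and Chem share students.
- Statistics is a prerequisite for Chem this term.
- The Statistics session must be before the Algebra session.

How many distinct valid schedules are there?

Splitting on Compilers: it can be Mon (15), Tue (11), Wed (7), Thu (3). Listing each branch's schedules as (Chem, Statistics, Algebra, Econ):
Compilers=Mon: (Wed,Tue,Fri,Thu) (Wed,Tue,Sat,Thu) (Wed,Tue,Sat,Fri) (Thu,Tue,Fri,Wed) (Thu,Tue,Sat,Wed) (Thu,Tue,Sat,Fri) (Thu,Wed,Fri,Tue) (Thu,Wed,Sat,Tue) (Thu,Wed,Sat,Fri) (Fri,Tue,Sat,Wed) (Fri,Tue,Sat,Thu) (Fri,Wed,Sat,Tue) (Fri,Wed,Sat,Thu) (Fri,Thu,Sat,Tue) (Fri,Thu,Sat,Wed) — 15.
Compilers=Tue: (Wed,Mon,Fri,Thu) (Wed,Mon,Sat,Thu) (Wed,Mon,Sat,Fri) (Thu,Mon,Fri,Wed) (Thu,Mon,Sat,Wed) (Thu,Mon,Sat,Fri) (Thu,Wed,Sat,Fri) (Fri,Mon,Sat,Wed) (Fri,Mon,Sat,Thu) (Fri,Wed,Sat,Thu) (Fri,Thu,Sat,Wed) — 11.
Compilers=Wed: (Tue,Mon,Fri,Thu) (Tue,Mon,Sat,Thu) (Tue,Mon,Sat,Fri) (Thu,Mon,Sat,Fri) (Thu,Tue,Sat,Fri) (Fri,Mon,Sat,Thu) (Fri,Tue,Sat,Thu) — 7.
Compilers=Thu: (Tue,Mon,Sat,Fri) (Wed,Mon,Sat,Fri) (Wed,Tue,Sat,Fri) — 3.
Summing: 15 + 11 + 7 + 3 = 36.

36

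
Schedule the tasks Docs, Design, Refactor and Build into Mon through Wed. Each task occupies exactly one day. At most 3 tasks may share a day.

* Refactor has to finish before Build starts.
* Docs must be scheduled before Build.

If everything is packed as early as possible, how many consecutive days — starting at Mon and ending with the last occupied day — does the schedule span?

The precedence chain requires at least 2 distinct days.
With at most 3 per day and 4 tasks, at least 2 days are needed.
2 works (last occupied day: Tue): for example Design=Mon, Refactor=Mon, Build=Tue, Docs=Mon.

2 days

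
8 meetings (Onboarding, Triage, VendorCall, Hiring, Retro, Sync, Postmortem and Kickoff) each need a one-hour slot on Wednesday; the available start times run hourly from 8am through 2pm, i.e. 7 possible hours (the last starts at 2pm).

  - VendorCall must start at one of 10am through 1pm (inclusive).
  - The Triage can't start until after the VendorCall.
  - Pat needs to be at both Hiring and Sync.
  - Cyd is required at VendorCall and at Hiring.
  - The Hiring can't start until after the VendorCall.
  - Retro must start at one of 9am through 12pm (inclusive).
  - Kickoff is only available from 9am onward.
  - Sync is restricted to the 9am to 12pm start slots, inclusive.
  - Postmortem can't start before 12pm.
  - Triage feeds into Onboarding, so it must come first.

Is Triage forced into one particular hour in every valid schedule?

No

Triage can be 11am (e.g. Hiring=11am, Onboarding=12pm, Postmortem=12pm, Triage=11am, Kickoff=9am, Sync=9am, VendorCall=10am, Retro=9am) or 12pm (e.g. Hiring -> 11am; Kickoff -> 9am; Onboarding -> 1pm; Sync -> 9am; Retro -> 9am; Postmortem -> 12pm; Triage -> 12pm; VendorCall -> 10am).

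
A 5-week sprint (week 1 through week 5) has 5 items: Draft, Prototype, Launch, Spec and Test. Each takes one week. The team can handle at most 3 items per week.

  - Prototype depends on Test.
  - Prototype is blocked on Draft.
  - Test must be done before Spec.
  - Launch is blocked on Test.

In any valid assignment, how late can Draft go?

week 4

Downstream work caps Draft at week 4.
Draft at week 4 is achievable: Launch=week 2, Test=week 1, Prototype=week 5, Spec=week 2, Draft=week 4.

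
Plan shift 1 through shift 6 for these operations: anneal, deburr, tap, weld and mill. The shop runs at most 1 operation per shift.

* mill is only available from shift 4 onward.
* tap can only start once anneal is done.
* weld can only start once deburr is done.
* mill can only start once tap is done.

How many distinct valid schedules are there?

Splitting on anneal: it can be shift 1 (27), shift 2 (18), shift 3 (9), shift 4 (3). Listing each branch's schedules as (deburr, tap, weld, mill) by shift number:
anneal=shift 1: (2,3,4,5) (2,3,4,6) (2,3,5,4) (2,3,5,6) (2,3,6,4) (2,3,6,5) (2,4,3,5) (2,4,3,6) (2,4,5,6) (2,4,6,5) (2,5,3,6) (2,5,4,6) (3,2,4,5) (3,2,4,6) (3,2,5,4) (3,2,5,6) (3,2,6,4) (3,2,6,5) (3,4,5,6) (3,4,6,5) (3,5,4,6) (4,2,5,6) (4,2,6,5) (4,3,5,6) (4,3,6,5) (5,2,6,4) (5,3,6,4) — 27.
anneal=shift 2: (1,3,4,5) (1,3,4,6) (1,3,5,4) (1,3,5,6) (1,3,6,4) (1,3,6,5) (1,4,3,5) (1,4,3,6) (1,4,5,6) (1,4,6,5) (1,5,3,6) (1,5,4,6) (3,4,5,6) (3,4,6,5) (3,5,4,6) (4,3,5,6) (4,3,6,5) (5,3,6,4) — 18.
anneal=shift 3: (1,4,2,5) (1,4,2,6) (1,4,5,6) (1,4,6,5) (1,5,2,6) (1,5,4,6) (2,4,5,6) (2,4,6,5) (2,5,4,6) — 9.
anneal=shift 4: (1,5,2,6) (1,5,3,6) (2,5,3,6) — 3.
Summing: 27 + 18 + 9 + 3 = 57.

57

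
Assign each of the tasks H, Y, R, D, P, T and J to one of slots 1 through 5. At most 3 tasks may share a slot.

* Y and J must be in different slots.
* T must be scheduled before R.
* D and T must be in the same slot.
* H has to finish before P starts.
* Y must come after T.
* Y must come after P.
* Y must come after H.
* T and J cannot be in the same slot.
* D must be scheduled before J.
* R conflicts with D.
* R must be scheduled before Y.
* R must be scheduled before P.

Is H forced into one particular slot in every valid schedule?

H can be 1 (e.g. J=2; Y=4; D=1; P=3; R=2; T=1; H=1) or 2 (e.g. T -> 1, J -> 2, Y -> 4, P -> 3, D -> 1, R -> 2, H -> 2).

No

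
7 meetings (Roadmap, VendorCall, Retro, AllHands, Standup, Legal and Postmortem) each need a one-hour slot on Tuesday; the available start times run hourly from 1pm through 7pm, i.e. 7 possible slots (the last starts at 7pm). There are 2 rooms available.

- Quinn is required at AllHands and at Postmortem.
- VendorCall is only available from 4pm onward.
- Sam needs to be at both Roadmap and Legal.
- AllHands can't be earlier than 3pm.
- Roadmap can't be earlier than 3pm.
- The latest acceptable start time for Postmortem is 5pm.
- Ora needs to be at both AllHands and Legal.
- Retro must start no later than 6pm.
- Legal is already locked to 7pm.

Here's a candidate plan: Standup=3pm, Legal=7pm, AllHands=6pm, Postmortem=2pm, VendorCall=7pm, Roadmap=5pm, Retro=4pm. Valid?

Quinn is required at AllHands and at Postmortem — holds.
AllHands can't be earlier than 3pm — holds.
Roadmap can't be earlier than 3pm — holds.
VendorCall is only available from 4pm onward — holds.
Legal is already locked to 7pm — holds.
Ora needs to be at both AllHands and Legal — holds.
The latest acceptable start time for Postmortem is 5pm — holds.
Sam needs to be at both Roadmap and Legal — holds.
There are 2 rooms available — holds.
Retro must start no later than 6pm — holds.

Valid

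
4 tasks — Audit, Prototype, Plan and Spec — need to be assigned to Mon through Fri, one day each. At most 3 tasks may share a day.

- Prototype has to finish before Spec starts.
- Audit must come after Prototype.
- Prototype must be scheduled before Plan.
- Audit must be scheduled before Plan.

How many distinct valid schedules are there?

35

Splitting on Audit: it can be Tue (12), Wed (14), Thu (9). Listing each branch's schedules as (Prototype, Plan, Spec):
Audit=Tue: (Mon,Wed,Tue) (Mon,Wed,Wed) (Mon,Wed,Thu) (Mon,Wed,Fri) (Mon,Thu,Tue) (Mon,Thu,Wed) (Mon,Thu,Thu) (Mon,Thu,Fri) (Mon,Fri,Tue) (Mon,Fri,Wed) (Mon,Fri,Thu) (Mon,Fri,Fri) — 12.
Audit=Wed: (Mon,Thu,Tue) (Mon,Thu,Wed) (Mon,Thu,Thu) (Mon,Thu,Fri) (Mon,Fri,Tue) (Mon,Fri,Wed) (Mon,Fri,Thu) (Mon,Fri,Fri) (Tue,Thu,Wed) (Tue,Thu,Thu) (Tue,Thu,Fri) (Tue,Fri,Wed) (Tue,Fri,Thu) (Tue,Fri,Fri) — 14.
Audit=Thu: (Mon,Fri,Tue) (Mon,Fri,Wed) (Mon,Fri,Thu) (Mon,Fri,Fri) (Tue,Fri,Wed) (Tue,Fri,Thu) (Tue,Fri,Fri) (Wed,Fri,Thu) (Wed,Fri,Fri) — 9.
Summing: 12 + 14 + 9 = 35.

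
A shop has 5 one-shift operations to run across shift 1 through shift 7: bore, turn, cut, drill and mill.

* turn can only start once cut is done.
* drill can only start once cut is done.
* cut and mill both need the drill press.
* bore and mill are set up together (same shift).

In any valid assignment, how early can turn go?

shift 2

Precedence pushes turn to at least shift 2.
turn at shift 2 is achievable: drill=shift 2; cut=shift 1; bore=shift 2; turn=shift 2; mill=shift 2.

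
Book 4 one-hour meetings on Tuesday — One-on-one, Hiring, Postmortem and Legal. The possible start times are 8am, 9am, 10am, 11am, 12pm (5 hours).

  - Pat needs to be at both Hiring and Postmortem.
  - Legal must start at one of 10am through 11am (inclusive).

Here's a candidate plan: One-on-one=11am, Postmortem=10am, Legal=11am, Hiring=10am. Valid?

Legal must start at one of 10am through 11am (inclusive) — holds.
Pat needs to be at both Hiring and Postmortem — violated.

No. Pat needs to be at both Hiring and Postmortem is not satisfied.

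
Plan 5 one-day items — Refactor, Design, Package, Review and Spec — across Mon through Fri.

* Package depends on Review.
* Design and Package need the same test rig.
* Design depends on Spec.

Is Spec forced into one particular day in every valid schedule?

No

Spec can be Mon (e.g. Package -> Wed; Review -> Mon; Refactor -> Mon; Spec -> Mon; Design -> Tue) or Tue (e.g. Package -> Tue, Design -> Wed, Review -> Mon, Refactor -> Mon, Spec -> Tue).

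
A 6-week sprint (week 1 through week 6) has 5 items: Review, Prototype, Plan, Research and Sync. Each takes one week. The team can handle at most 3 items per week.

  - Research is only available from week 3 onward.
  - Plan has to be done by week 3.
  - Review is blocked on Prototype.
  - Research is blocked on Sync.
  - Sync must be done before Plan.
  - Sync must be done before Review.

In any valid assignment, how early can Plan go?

week 2

Precedence pushes Plan to at least week 2; Plan's own window allows nothing later than week 3.
Plan at week 2 is achievable: Plan in week 2; Research in week 3; Sync in week 1; Prototype in week 1; Review in week 2.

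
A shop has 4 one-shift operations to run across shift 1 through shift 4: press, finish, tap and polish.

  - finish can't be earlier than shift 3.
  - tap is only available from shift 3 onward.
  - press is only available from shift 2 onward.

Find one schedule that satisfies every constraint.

tap=shift 3, polish=shift 1, finish=shift 3, press=shift 2

Checking: press=shift 2 in [shift 2,shift 4]; tap=shift 3 in [shift 3,shift 4]; finish=shift 3 in [shift 3,shift 4].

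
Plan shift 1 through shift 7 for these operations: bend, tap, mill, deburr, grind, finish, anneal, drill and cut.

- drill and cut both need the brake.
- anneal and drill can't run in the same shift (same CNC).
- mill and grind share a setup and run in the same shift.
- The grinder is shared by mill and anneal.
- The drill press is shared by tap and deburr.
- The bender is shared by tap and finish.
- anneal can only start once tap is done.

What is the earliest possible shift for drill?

shift 1

drill at shift 1 is achievable: anneal in shift 2; bend in shift 1; drill in shift 1; mill in shift 1; tap in shift 1; grind in shift 1; cut in shift 2; deburr in shift 2; finish in shift 2.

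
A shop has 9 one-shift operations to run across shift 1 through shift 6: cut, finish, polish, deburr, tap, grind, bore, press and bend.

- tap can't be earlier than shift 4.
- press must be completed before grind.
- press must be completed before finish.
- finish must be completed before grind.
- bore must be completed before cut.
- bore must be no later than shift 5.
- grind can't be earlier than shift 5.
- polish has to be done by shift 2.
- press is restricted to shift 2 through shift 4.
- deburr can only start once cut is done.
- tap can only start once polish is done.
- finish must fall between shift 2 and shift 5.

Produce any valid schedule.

polish=shift 1; press=shift 2; bore=shift 1; cut=shift 2; bend=shift 1; deburr=shift 3; finish=shift 3; grind=shift 5; tap=shift 4

Checking: bore(shift 1) before cut(shift 2); finish(shift 3) before grind(shift 5); press(shift 2) before grind(shift 5); polish(shift 1) before tap(shift 4); press(shift 2) before finish(shift 3); cut(shift 2) before deburr(shift 3); grind=shift 5 in [shift 5,shift 6]; press=shift 2 in [shift 2,shift 4]; polish=shift 1 in [shift 1,shift 2]; tap=shift 4 in [shift 4,shift 6]; bore=shift 1 in [shift 1,shift 5]; finish=shift 3 in [shift 2,shift 5].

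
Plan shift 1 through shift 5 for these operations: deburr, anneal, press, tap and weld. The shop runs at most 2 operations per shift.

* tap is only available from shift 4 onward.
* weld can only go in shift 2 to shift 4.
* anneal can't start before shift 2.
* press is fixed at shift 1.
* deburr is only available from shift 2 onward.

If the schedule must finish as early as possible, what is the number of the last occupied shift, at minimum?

With at most 2 per shift and 5 operations, at least 3 shifts are needed.
tap can't be placed before shift 4, so the schedule must run through at least shift 4.
4 works (last occupied shift: shift 4): for example weld=shift 3, press=shift 1, anneal=shift 2, deburr=shift 2, tap=shift 4.

4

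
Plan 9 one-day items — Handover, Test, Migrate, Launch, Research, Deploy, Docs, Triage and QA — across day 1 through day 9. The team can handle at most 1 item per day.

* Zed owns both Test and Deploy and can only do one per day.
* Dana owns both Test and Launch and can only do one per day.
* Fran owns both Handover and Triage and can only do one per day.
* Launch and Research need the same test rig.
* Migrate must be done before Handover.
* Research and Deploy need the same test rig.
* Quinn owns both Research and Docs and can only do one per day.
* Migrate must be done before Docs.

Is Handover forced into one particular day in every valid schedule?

No

Handover can be day 2 (e.g. QA=day 9; Test=day 4; Deploy=day 7; Docs=day 3; Triage=day 8; Handover=day 2; Migrate=day 1; Launch=day 5; Research=day 6) or day 3 (e.g. QA=day 9; Research=day 6; Docs=day 2; Deploy=day 7; Test=day 4; Handover=day 3; Launch=day 5; Triage=day 8; Migrate=day 1).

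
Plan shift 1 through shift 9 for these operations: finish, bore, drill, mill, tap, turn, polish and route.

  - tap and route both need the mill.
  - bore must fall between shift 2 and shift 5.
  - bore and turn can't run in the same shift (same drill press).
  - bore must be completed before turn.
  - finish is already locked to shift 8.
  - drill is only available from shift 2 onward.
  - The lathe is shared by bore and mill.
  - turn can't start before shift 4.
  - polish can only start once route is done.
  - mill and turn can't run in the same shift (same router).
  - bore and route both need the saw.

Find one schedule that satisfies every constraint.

tap=shift 2; finish=shift 8; polish=shift 2; route=shift 1; mill=shift 1; bore=shift 2; turn=shift 4; drill=shift 2

Checking: route(shift 1) before polish(shift 2); bore(shift 2) before turn(shift 4); bore(shift 2) != mill(shift 1); mill(shift 1) != turn(shift 4); tap(shift 2) != route(shift 1); bore(shift 2) != route(shift 1); bore(shift 2) != turn(shift 4); drill=shift 2 in [shift 2,shift 9]; finish=shift 8 in [shift 8,shift 8]; turn=shift 4 in [shift 4,shift 9]; bore=shift 2 in [shift 2,shift 5].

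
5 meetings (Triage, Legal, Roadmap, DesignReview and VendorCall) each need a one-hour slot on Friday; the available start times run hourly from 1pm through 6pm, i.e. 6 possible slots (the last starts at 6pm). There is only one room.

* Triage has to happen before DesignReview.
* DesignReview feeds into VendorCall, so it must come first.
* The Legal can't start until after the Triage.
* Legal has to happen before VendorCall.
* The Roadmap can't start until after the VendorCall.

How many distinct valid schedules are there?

Splitting on Triage: it can be 1pm (10), 2pm (2). Listing each branch's schedules as (Legal, Roadmap, DesignReview, VendorCall):
Triage=1pm: (2pm,5pm,3pm,4pm) (2pm,6pm,3pm,4pm) (2pm,6pm,3pm,5pm) (2pm,6pm,4pm,5pm) (3pm,5pm,2pm,4pm) (3pm,6pm,2pm,4pm) (3pm,6pm,2pm,5pm) (3pm,6pm,4pm,5pm) (4pm,6pm,2pm,5pm) (4pm,6pm,3pm,5pm) — 10.
Triage=2pm: (3pm,6pm,4pm,5pm) (4pm,6pm,3pm,5pm) — 2.
Summing: 10 + 2 = 12.

12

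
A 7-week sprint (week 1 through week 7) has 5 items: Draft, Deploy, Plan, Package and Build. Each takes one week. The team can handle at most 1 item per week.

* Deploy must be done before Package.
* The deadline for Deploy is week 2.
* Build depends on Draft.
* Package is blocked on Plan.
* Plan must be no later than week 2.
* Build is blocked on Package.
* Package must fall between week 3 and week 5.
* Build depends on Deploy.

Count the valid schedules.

34

Splitting on Draft: it can be week 3 (10), week 4 (10), week 5 (8), week 6 (6). Listing each branch's schedules as (Deploy, Plan, Package, Build) by week number:
Draft=week 3: (1,2,4,5) (1,2,4,6) (1,2,4,7) (1,2,5,6) (1,2,5,7) (2,1,4,5) (2,1,4,6) (2,1,4,7) (2,1,5,6) (2,1,5,7) — 10.
Draft=week 4: (1,2,3,5) (1,2,3,6) (1,2,3,7) (1,2,5,6) (1,2,5,7) (2,1,3,5) (2,1,3,6) (2,1,3,7) (2,1,5,6) (2,1,5,7) — 10.
Draft=week 5: (1,2,3,6) (1,2,3,7) (1,2,4,6) (1,2,4,7) (2,1,3,6) (2,1,3,7) (2,1,4,6) (2,1,4,7) — 8.
Draft=week 6: (1,2,3,7) (1,2,4,7) (1,2,5,7) (2,1,3,7) (2,1,4,7) (2,1,5,7) — 6.
Summing: 10 + 10 + 8 + 6 = 34.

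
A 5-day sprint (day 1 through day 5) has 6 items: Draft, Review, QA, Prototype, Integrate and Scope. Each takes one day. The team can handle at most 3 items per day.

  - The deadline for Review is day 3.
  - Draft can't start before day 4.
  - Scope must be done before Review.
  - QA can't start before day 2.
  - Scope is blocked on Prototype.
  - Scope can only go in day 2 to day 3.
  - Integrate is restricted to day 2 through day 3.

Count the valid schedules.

Splitting on Draft: it can be day 4 (8), day 5 (8). Listing each branch's schedules as (Review, QA, Prototype, Integrate, Scope) by day number:
Draft=day 4: (3,2,1,2,2) (3,2,1,3,2) (3,3,1,2,2) (3,3,1,3,2) (3,4,1,2,2) (3,4,1,3,2) (3,5,1,2,2) (3,5,1,3,2) — 8.
Draft=day 5: (3,2,1,2,2) (3,2,1,3,2) (3,3,1,2,2) (3,3,1,3,2) (3,4,1,2,2) (3,4,1,3,2) (3,5,1,2,2) (3,5,1,3,2) — 8.
Summing: 8 + 8 = 16.

16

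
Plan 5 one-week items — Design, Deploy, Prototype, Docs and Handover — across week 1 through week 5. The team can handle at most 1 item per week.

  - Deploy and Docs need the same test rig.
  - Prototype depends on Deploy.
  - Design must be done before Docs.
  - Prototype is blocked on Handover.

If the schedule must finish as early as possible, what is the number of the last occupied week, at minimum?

The precedence chain requires at least 2 distinct weeks.
With at most 1 per week and 5 tasks, at least 5 weeks are needed.
5 works (last occupied week: week 5): for example Design in week 4, Docs in week 5, Prototype in week 3, Deploy in week 1, Handover in week 2.

5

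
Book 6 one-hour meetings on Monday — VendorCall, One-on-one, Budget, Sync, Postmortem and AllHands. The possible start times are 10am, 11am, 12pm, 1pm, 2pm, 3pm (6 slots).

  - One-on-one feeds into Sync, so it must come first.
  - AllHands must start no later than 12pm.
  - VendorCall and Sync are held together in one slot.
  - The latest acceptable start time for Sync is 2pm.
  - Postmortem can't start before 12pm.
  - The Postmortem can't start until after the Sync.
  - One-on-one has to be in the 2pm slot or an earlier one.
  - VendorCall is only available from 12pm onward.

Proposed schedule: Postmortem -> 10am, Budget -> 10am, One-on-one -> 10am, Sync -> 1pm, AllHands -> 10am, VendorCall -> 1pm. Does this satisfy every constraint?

Invalid. Postmortem can't start before 12pm.

VendorCall and Sync are held together in one slot — holds.
One-on-one feeds into Sync, so it must come first — holds.
The Postmortem can't start until after the Sync — violated.
One-on-one has to be in the 2pm slot or an earlier one — holds.
AllHands must start no later than 12pm — holds.
VendorCall is only available from 12pm onward — holds.
Postmortem can't start before 12pm — violated.
The latest acceptable start time for Sync is 2pm — holds.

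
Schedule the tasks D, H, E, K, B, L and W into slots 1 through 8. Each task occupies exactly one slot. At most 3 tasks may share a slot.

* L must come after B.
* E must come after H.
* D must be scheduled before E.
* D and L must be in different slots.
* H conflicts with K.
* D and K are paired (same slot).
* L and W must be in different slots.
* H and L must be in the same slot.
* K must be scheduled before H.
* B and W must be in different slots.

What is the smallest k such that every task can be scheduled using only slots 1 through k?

3

The precedence chain requires at least 3 distinct slots.
With at most 3 per slot and 7 tasks, at least 3 slots are needed.
3 works (last occupied slot: 3): for example D=1; K=1; W=3; L=2; E=3; B=1; H=2.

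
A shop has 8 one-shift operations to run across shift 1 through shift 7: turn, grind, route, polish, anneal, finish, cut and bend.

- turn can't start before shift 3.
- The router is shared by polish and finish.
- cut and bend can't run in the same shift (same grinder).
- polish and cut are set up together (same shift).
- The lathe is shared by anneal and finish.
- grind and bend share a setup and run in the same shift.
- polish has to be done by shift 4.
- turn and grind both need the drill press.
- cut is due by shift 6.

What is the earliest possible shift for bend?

bend at shift 1 is achievable: anneal=shift 1, grind=shift 1, bend=shift 1, turn=shift 3, polish=shift 2, finish=shift 3, route=shift 1, cut=shift 2.

shift 1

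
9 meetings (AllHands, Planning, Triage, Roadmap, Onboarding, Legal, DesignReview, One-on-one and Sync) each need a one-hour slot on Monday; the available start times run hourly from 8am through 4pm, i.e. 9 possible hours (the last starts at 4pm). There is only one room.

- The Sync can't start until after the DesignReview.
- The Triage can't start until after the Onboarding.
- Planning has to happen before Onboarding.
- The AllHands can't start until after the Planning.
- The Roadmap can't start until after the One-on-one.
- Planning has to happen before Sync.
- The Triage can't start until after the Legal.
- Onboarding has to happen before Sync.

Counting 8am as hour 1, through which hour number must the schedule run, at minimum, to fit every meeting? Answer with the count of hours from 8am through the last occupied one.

The precedence chain requires at least 3 distinct hours.
With at most 1 per hour and 9 meetings, at least 9 hours are needed.
9 works (last occupied hour: 4pm): for example Triage in 1pm, Onboarding in 9am, Legal in 12pm, One-on-one in 3pm, Planning in 8am, AllHands in 2pm, DesignReview in 10am, Sync in 11am, Roadmap in 4pm.

9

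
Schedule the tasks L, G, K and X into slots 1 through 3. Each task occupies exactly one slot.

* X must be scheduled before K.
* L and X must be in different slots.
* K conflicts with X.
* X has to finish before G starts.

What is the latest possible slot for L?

3

L at 3 is achievable: L in 3, K in 2, G in 2, X in 1.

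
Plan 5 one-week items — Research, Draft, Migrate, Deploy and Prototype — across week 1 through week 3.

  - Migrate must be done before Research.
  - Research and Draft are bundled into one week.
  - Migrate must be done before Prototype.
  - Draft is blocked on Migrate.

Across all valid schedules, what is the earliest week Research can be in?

week 2

Precedence pushes Research to at least week 2.
Research at week 2 is achievable: Research=week 2, Draft=week 2, Deploy=week 1, Prototype=week 2, Migrate=week 1.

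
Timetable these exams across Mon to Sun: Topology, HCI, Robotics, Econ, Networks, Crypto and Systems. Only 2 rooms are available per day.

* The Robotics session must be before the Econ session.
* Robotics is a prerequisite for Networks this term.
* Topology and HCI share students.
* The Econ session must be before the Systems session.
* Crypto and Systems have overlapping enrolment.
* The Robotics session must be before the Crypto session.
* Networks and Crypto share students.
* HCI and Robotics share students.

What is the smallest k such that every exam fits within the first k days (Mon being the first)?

The precedence chain requires at least 3 distinct days.
With at most 2 per day and 7 exams, at least 4 days are needed.
4 works (last occupied day: Thu): for example Systems -> Thu; Econ -> Tue; Networks -> Tue; HCI -> Wed; Topology -> Mon; Crypto -> Wed; Robotics -> Mon.

4 days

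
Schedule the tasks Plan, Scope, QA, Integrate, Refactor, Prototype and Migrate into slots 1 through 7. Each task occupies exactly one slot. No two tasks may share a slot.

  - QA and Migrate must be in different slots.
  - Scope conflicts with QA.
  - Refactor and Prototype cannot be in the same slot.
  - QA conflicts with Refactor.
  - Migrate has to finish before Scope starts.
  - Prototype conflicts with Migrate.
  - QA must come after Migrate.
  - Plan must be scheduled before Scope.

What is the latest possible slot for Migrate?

Downstream work caps Migrate at 6.
Migrate at 5 is achievable: Integrate -> 2, Plan -> 1, Prototype -> 4, QA -> 7, Refactor -> 3, Scope -> 6, Migrate -> 5.
Nothing later works — the conflict and capacity constraints rule out every slot after 5.

5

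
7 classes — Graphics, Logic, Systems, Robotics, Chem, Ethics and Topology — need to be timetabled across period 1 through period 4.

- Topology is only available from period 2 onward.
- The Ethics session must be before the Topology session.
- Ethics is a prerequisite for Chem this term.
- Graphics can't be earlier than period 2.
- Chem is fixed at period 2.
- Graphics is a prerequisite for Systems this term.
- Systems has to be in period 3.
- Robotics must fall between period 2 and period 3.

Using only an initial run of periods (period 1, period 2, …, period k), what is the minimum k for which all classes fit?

The precedence chain requires at least 2 distinct periods.
Systems can't be placed before period 3, so the schedule must run through at least period 3.
3 works (last occupied period: period 3): for example Graphics -> period 2, Systems -> period 3, Chem -> period 2, Logic -> period 1, Robotics -> period 2, Topology -> period 2, Ethics -> period 1.

3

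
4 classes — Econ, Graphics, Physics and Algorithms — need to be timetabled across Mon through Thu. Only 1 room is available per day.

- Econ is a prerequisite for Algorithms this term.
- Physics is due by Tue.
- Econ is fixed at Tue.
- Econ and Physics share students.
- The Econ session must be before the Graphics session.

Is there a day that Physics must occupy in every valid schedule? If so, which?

Mon

Physics's window is Mon–Tue.
Econ is fixed at Tue, and Physics can't share a day with Econ.
So Physics must be Mon.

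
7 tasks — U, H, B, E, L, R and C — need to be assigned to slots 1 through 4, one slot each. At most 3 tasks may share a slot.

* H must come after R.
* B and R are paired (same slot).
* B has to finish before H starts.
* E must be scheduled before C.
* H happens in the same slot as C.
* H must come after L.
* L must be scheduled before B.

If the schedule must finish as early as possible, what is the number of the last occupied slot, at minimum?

The precedence chain requires at least 3 distinct slots.
With at most 3 per slot and 7 tasks, at least 3 slots are needed.
3 works (last occupied slot: 3): for example R in 2, U in 1, C in 3, H in 3, B in 2, E in 1, L in 1.

slot 3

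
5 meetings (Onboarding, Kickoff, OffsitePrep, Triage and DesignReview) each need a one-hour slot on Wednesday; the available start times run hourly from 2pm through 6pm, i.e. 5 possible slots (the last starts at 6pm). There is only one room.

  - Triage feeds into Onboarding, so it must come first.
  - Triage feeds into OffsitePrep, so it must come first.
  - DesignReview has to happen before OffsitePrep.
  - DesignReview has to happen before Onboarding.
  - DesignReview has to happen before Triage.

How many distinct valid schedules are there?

10

Splitting on Onboarding: it can be 4pm (2), 5pm (4), 6pm (4). Listing each branch's schedules as (Kickoff, OffsitePrep, Triage, DesignReview):
Onboarding=4pm: (5pm,6pm,3pm,2pm) (6pm,5pm,3pm,2pm) — 2.
Onboarding=5pm: (2pm,6pm,4pm,3pm) (3pm,6pm,4pm,2pm) (4pm,6pm,3pm,2pm) (6pm,4pm,3pm,2pm) — 4.
Onboarding=6pm: (2pm,5pm,4pm,3pm) (3pm,5pm,4pm,2pm) (4pm,5pm,3pm,2pm) (5pm,4pm,3pm,2pm) — 4.
Summing: 2 + 4 + 4 = 10.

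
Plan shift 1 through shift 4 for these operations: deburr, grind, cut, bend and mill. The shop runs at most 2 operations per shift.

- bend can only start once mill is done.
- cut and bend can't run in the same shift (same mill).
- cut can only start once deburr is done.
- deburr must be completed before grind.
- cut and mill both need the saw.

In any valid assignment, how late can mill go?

shift 3

Downstream work caps mill at shift 3.
mill at shift 3 is achievable: grind -> shift 2; mill -> shift 3; deburr -> shift 1; bend -> shift 4; cut -> shift 2.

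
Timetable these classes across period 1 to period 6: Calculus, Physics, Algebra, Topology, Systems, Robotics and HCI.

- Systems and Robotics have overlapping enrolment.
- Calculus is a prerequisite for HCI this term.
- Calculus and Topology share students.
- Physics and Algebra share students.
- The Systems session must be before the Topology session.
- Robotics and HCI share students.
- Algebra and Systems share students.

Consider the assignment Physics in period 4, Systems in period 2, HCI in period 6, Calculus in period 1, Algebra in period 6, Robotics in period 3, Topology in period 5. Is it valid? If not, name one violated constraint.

Systems and Robotics have overlapping enrolment — holds.
The Systems session must be before the Topology session — holds.
Calculus is a prerequisite for HCI this term — holds.
Algebra and Systems share students — holds.
Calculus and Topology share students — holds.
Robotics and HCI share students — holds.
Physics and Algebra share students — holds.

Yes, all constraints hold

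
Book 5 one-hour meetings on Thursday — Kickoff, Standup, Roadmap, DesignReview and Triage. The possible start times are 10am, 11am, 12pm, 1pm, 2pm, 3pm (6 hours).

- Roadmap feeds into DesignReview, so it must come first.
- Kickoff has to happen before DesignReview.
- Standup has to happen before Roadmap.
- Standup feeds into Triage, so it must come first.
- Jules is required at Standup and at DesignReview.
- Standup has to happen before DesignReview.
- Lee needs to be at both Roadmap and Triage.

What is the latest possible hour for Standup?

1pm

Downstream work caps Standup at 1pm.
Standup at 1pm is achievable: Roadmap=2pm; Standup=1pm; DesignReview=3pm; Kickoff=10am; Triage=3pm.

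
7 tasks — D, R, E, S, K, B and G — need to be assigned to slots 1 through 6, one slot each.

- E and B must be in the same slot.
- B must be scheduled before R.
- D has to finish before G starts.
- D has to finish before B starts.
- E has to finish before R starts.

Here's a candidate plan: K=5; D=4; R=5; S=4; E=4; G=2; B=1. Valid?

D has to finish before B starts — violated.
B must be scheduled before R — holds.
D has to finish before G starts — violated.
E and B must be in the same slot — violated.
E has to finish before R starts — holds.

Invalid. D has to finish before B starts.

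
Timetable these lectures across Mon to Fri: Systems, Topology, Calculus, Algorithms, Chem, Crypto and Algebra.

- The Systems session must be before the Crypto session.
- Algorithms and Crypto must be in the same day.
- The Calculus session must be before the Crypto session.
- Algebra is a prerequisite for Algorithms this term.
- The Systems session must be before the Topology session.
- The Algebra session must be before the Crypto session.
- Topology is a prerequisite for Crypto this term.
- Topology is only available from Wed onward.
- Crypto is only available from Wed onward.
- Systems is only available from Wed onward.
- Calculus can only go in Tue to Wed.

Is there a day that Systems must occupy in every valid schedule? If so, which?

Systems is available from Wed; downstream work caps Systems at Wed.
So Systems is pinned to Wed.

Wed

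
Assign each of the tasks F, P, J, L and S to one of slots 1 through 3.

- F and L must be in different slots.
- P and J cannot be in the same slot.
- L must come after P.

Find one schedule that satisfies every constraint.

L=2; J=2; F=1; S=1; P=1

Checking: P(1) before L(2); F(1) != L(2); P(1) != J(2).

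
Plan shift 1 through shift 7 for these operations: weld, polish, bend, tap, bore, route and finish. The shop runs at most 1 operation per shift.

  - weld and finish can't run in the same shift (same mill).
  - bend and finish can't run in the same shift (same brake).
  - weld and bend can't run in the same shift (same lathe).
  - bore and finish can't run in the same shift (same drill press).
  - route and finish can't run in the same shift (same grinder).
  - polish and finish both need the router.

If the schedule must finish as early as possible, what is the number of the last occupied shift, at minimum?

With at most 1 per shift and 7 operations, at least 7 shifts are needed.
7 works (last occupied shift: shift 7): for example weld=shift 1, route=shift 6, bore=shift 5, tap=shift 4, polish=shift 2, finish=shift 7, bend=shift 3.

7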